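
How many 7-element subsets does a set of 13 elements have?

C(13,7) = C(13,6) by symmetry.
C(13,6) = (13·12·11·10·9·8) / 6! = 1235520 / 720 = 1716.

1716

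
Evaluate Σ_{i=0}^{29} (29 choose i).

536870912

Setting x = 1 in (1+x)^29 gives Σ C(29,i) = 2^29 = 536870912.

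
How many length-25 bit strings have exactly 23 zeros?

Choose the 23 positions: C(25,23) = 300.

300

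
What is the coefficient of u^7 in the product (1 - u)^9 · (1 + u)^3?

-36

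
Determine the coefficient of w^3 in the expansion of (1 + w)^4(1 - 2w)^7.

Coefficient of w^3 = Σ_{j} C(4,j)·1^j·C(7,3-j)·(-2)^(3-j) for j from 0 to 3.
= (-280) + 336 + (-84) + 4 = -24.

-24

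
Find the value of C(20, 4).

4845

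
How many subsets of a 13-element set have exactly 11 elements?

78

Choose the 11 positions: C(13,11) = 78.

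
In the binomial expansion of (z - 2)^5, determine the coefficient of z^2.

-80

The general term is C(5,j)·(z)^j·(-2)^(5-j); the z^2 term has j = 2.
C(5,2) = 10.
Coefficient = C(5,2) · (-2)^3 = 10 · (-8) = -80.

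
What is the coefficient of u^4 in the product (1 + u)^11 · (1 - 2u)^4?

Coefficient of u^4 = Σ_{j} C(11,j)·1^j·C(4,4-j)·(-2)^(4-j) for j from 0 to 4.
= 16 + (-352) + 1320 + (-1320) + 330 = -6.

-6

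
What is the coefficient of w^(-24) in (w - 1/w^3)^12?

-220

General term: C(12,j)·(w)^j·(-1/w^3)^(12-j), with w-exponent 1j − 3(12−j) = 4j − 36.
Set 4j − 36 = -24: j = 3.
C(12,3) = 220; 1^3 = 1; (-1)^9 = -1.
Coefficient = 220 · 1 · (-1) = -220.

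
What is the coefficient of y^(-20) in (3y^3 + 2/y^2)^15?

General term: C(15,j)·(3y^3)^j·(2/y^2)^(15-j), with y-exponent 3j − 2(15−j) = 5j − 30.
Set 5j − 30 = -20: j = 2.
C(15,2) = 105; 3^2 = 9; 2^13 = 8192.
Coefficient = 105 · 9 · 8192 = 7741440.

7741440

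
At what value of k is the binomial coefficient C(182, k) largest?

C(182,k) is maximized at k = 182/2 = 91.

91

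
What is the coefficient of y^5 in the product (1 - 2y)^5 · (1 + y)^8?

Coefficient of y^5 = Σ_{j} C(5,j)·(-2)^j·C(8,5-j)·1^(5-j) for j from 0 to 5.
= 56 + (-700) + 2240 + (-2240) + 640 + (-32) = -36.

-36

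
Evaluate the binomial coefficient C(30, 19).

C(30,19) = C(30,11) by symmetry.
C(30,11) = (30·29·28·27·26·25·24·23·22·21·20) / 11! = 2180547008640000 / 39916800 = 54627300.

54627300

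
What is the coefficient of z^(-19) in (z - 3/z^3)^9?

General term: C(9,j)·(z)^j·(-3/z^3)^(9-j), with z-exponent 1j − 3(9−j) = 4j − 27.
Set 4j − 27 = -19: j = 2.
C(9,2) = 36; 1^2 = 1; (-3)^7 = -2187.
Coefficient = 36 · 1 · (-2187) = -78732.

-78732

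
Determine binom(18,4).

C(18,4) = (18·17·16·15) / 4! = 73440 / 24 = 3060.

3060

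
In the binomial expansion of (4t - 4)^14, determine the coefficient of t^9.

-537407782912

The general term is C(14,j)·(4t)^j·(-4)^(14-j); the t^9 term has j = 9.
C(14,9) = 2002.
Coefficient = C(14,9) · 4^9 · (-4)^5 = 2002 · 262144 · (-1024) = -537407782912.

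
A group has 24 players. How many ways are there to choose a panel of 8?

This is C(24,8) = 735471.

735471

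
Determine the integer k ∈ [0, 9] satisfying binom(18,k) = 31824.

7

C(18,k) increases on 0 ≤ k ≤ 9. C(18,6) = 18564 and C(18,7) = 31824, so k = 7.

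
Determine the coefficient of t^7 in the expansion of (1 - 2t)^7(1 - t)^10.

Coefficient of t^7 = Σ_{j} C(7,j)·(-2)^j·C(10,7-j)·(-1)^(7-j) for j from 0 to 7.
= (-120) + (-2940) + (-21168) + (-58800) + (-67200) + (-30240) + (-4480) + (-128) = -185076.

-185076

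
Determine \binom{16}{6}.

8008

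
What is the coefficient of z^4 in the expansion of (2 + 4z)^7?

The general term is C(7,j)·(2)^j·(4z)^(7-j); the z^4 term has j = 3.
C(7,3) = 35.
Coefficient = C(7,3) · 2^3 · 4^4 = 35 · 8 · 256 = 71680.

71680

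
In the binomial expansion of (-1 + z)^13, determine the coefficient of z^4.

The general term is C(13,j)·(-1)^j·(z)^(13-j); the z^4 term has j = 9.
C(13,9) = 715.
Coefficient = C(13,9) · (-1)^9 = 715 · (-1) = -715.

-715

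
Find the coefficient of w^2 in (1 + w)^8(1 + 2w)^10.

Coefficient of w^2 = Σ_{j} C(8,j)·1^j·C(10,2-j)·2^(2-j) for j from 0 to 2.
= 180 + 160 + 28 = 368.

368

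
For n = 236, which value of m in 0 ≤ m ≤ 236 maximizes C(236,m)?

C(236,m) is maximized at m = 236/2 = 118.

118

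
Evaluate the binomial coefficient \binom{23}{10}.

C(23,10) = (23·22·21·20·19·18·17·16·15·14) / 10! = 4151586700800 / 3628800 = 1144066.

1144066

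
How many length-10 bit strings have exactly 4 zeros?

Choose the 4 positions: C(10,4) = 210.

210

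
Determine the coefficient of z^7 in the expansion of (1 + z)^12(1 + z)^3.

6435

Coefficient of z^7 = Σ_{j} C(12,j)·C(3,7-j) for j from 4 to 7.
= 495 + 2376 + 2772 + 792 = 6435.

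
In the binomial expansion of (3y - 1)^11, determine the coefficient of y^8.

-1082565

The general term is C(11,j)·(3y)^j·(-1)^(11-j); the y^8 term has j = 8.
C(11,8) = 165.
Coefficient = C(11,8) · 3^8 · (-1)^3 = 165 · 6561 · (-1) = -1082565.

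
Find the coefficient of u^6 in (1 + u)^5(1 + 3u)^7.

69384

Coefficient of u^6 = Σ_{j} C(5,j)·1^j·C(7,6-j)·3^(6-j) for j from 0 to 5.
= 5103 + 25515 + 28350 + 9450 + 945 + 21 = 69384.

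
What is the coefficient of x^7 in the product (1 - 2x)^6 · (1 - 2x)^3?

-4608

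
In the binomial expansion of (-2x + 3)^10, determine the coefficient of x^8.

103680

The general term is C(10,j)·(-2x)^j·(3)^(10-j); the x^8 term has j = 8.
C(10,8) = 45.
Coefficient = C(10,8) · (-2)^8 · 3^2 = 45 · 256 · 9 = 103680.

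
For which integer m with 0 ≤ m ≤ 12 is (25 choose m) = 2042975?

9

C(25,m) increases on 0 ≤ m ≤ 12. C(25,8) = 1081575 and C(25,9) = 2042975, so m = 9.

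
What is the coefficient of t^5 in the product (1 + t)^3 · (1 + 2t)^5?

552

Coefficient of t^5 = Σ_{j} C(3,j)·1^j·C(5,5-j)·2^(5-j) for j from 0 to 3.
= 32 + 240 + 240 + 40 = 552.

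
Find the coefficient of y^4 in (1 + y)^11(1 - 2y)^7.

Coefficient of y^4 = Σ_{j} C(11,j)·1^j·C(7,4-j)·(-2)^(4-j) for j from 0 to 4.
= 560 + (-3080) + 4620 + (-2310) + 330 = 120.

120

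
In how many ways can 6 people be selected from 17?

This is C(17,6) = 12376.

12376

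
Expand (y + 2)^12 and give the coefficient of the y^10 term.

264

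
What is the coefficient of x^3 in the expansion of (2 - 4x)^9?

-344064

The general term is C(9,j)·(2)^j·(-4x)^(9-j); the x^3 term has j = 6.
C(9,6) = 84.
Coefficient = C(9,6) · 2^6 · (-4)^3 = 84 · 64 · (-64) = -344064.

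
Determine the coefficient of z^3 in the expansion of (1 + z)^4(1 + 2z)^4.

Coefficient of z^3 = Σ_{j} C(4,j)·1^j·C(4,3-j)·2^(3-j) for j from 0 to 3.
= 32 + 96 + 48 + 4 = 180.

180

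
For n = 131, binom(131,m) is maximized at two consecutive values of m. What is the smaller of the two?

65

For odd n = 131, C(131,m) peaks at m = (n−1)/2 and (n+1)/2; the smaller is 65.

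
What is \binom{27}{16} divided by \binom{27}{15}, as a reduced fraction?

C(n,k+1)/C(n,k) = (n−k)/(k+1) = (27−15)/(15+1) = 12/16 = 3/4.

3/4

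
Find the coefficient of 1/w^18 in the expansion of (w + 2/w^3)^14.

General term: C(14,j)·(w)^j·(2/w^3)^(14-j), with w-exponent 1j − 3(14−j) = 4j − 42.
Set 4j − 42 = -18: j = 6.
C(14,6) = 3003; 1^6 = 1; 2^8 = 256.
Coefficient = 3003 · 1 · 256 = 768768.

768768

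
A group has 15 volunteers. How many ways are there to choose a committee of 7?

6435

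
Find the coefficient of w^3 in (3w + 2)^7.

15120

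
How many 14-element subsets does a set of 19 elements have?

C(19,14) = C(19,5) by symmetry.
C(19,5) = (19·18·17·16·15) / 5! = 1395360 / 120 = 11628.

11628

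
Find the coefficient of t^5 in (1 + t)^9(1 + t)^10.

Coefficient of t^5 = Σ_{j} C(9,j)·C(10,5-j) for j from 0 to 5.
= 252 + 1890 + 4320 + 3780 + 1260 + 126 = 11628.

11628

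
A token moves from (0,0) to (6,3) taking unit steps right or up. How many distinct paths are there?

Each path is a sequence of 9 steps with 6 rights: C(9,6) = 84.

84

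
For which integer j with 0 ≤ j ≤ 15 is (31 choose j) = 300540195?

15

C(31,j) increases on 0 ≤ j ≤ 15. C(31,14) = 265182525 and C(31,15) = 300540195, so j = 15.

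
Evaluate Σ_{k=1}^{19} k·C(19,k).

4980736

Since k·C(19,k) = 19·C(18,k−1), the sum is 19·2^18 = 19·262144 = 4980736.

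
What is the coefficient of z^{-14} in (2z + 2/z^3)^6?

General term: C(6,j)·(2z)^j·(2/z^3)^(6-j), with z-exponent 1j − 3(6−j) = 4j − 18.
Set 4j − 18 = -14: j = 1.
C(6,1) = 6; 2^1 = 2; 2^5 = 32.
Coefficient = 6 · 2 · 32 = 384.

384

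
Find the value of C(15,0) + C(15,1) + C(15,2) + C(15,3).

1 + 15 + 105 + 455 = 576.

576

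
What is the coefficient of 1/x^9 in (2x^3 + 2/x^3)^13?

General term: C(13,j)·(2x^3)^j·(2/x^3)^(13-j), with x-exponent 3j − 3(13−j) = 6j − 39.
Set 6j − 39 = -9: j = 5.
C(13,5) = 1287; 2^5 = 32; 2^8 = 256.
Coefficient = 1287 · 32 · 256 = 10543104.

10543104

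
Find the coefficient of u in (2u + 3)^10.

393660

The general term is C(10,j)·(2u)^j·(3)^(10-j); the u^1 term has j = 1.
C(10,1) = 10.
Coefficient = C(10,1) · 2^1 · 3^9 = 10 · 2 · 19683 = 393660.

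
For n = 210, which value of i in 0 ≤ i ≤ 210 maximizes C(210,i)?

105

C(210,i) is maximized at i = 210/2 = 105.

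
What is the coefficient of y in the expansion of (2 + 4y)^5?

320

The general term is C(5,j)·(2)^j·(4y)^(5-j); the y^1 term has j = 4.
C(5,4) = 5.
Coefficient = C(5,4) · 2^4 · 4^1 = 5 · 16 · 4 = 320.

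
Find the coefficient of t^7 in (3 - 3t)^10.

-7085880

The general term is C(10,j)·(3)^j·(-3t)^(10-j); the t^7 term has j = 3.
C(10,3) = 120.
Coefficient = C(10,3) · 3^3 · (-3)^7 = 120 · 27 · (-2187) = -7085880.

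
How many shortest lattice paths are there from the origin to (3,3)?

Each path is a sequence of 6 steps with 3 rights: C(6,3) = 20.

20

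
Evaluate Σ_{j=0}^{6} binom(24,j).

1 + 24 + 276 + 2024 + 10626 + 42504 + 134596 = 190051.

190051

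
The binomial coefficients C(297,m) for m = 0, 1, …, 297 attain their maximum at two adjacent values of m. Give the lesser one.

For odd n = 297, C(297,m) peaks at m = (n−1)/2 and (n+1)/2; the lesser is 148.

148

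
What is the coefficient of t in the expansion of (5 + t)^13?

The general term is C(13,j)·(5)^j·(t)^(13-j); the t^1 term has j = 12.
C(13,12) = 13.
Coefficient = C(13,12) · 5^12 = 13 · 244140625 = 3173828125.

3173828125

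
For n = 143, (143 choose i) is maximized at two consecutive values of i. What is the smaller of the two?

71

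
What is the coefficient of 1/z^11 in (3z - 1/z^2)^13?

312741

General term: C(13,j)·(3z)^j·(-1/z^2)^(13-j), with z-exponent 1j − 2(13−j) = 3j − 26.
Set 3j − 26 = -11: j = 5.
C(13,5) = 1287; 3^5 = 243; (-1)^8 = 1.
Coefficient = 1287 · 243 · 1 = 312741.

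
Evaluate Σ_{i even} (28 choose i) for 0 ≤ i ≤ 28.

134217728

Half of (1+1)^28 + (1−1)^28 gives the even-index sum: 2^27 = 134217728.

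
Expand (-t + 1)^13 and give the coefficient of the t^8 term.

1287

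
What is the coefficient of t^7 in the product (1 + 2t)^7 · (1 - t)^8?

Coefficient of t^7 = Σ_{j} C(7,j)·2^j·C(8,7-j)·(-1)^(7-j) for j from 0 to 7.
= (-8) + 392 + (-4704) + 19600 + (-31360) + 18816 + (-3584) + 128 = -720.

-720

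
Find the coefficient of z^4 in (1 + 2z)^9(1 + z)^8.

12502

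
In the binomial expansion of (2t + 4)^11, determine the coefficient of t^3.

The general term is C(11,j)·(2t)^j·(4)^(11-j); the t^3 term has j = 3.
C(11,3) = 165.
Coefficient = C(11,3) · 2^3 · 4^8 = 165 · 8 · 65536 = 86507520.

86507520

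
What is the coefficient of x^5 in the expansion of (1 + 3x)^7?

5103

The general term is C(7,j)·(1)^j·(3x)^(7-j); the x^5 term has j = 2.
C(7,2) = 21.
Coefficient = C(7,2) · 3^5 = 21 · 243 = 5103.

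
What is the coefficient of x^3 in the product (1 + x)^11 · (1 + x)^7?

816

Coefficient of x^3 = Σ_{j} C(11,j)·C(7,3-j) for j from 0 to 3.
= 35 + 231 + 385 + 165 = 816.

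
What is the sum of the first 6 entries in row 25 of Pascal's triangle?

68406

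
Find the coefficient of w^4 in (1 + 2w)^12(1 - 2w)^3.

336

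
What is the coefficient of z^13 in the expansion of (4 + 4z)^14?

The general term is C(14,j)·(4)^j·(4z)^(14-j); the z^13 term has j = 1.
C(14,1) = 14.
Coefficient = C(14,1) · 4^1 · 4^13 = 14 · 4 · 67108864 = 3758096384.

3758096384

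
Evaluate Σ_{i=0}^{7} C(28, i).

1683218

1 + 28 + 378 + 3276 + 20475 + 98280 + 376740 + 1184040 = 1683218.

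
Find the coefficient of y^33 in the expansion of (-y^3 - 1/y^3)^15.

General term: C(15,j)·(-y^3)^j·(-1/y^3)^(15-j), with y-exponent 3j − 3(15−j) = 6j − 45.
Set 6j − 45 = 33: j = 13.
C(15,13) = 105; (-1)^13 = -1; (-1)^2 = 1.
Coefficient = 105 · (-1) · 1 = -105.

-105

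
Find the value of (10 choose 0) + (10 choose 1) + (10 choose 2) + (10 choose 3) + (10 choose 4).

1 + 10 + 45 + 120 + 210 = 386.

386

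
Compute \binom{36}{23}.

2310789600

C(36,23) = C(36,13) by symmetry.
C(36,13) = (36·35·34·33·32·31·30·29·28·27·26·25·24) / 13! = 14389334903623680000 / 6227020800 = 2310789600.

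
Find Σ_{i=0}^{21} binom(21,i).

2097152

Setting x = 1 in (1+x)^21 gives Σ C(21,i) = 2^21 = 2097152.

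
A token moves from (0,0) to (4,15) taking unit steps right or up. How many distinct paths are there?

3876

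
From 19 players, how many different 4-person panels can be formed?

This is C(19,4) = 3876.

3876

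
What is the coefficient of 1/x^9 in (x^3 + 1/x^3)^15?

5005

General term: C(15,j)·(x^3)^j·(1/x^3)^(15-j), with x-exponent 3j − 3(15−j) = 6j − 45.
Set 6j − 45 = -9: j = 6.
C(15,6) = 5005; 1^6 = 1; 1^9 = 1.
Coefficient = 5005 · 1 · 1 = 5005.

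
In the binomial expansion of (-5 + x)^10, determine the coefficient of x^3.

-9375000

The general term is C(10,j)·(-5)^j·(x)^(10-j); the x^3 term has j = 7.
C(10,7) = 120.
Coefficient = C(10,7) · (-5)^7 = 120 · (-78125) = -9375000.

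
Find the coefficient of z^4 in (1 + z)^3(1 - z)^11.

Coefficient of z^4 = Σ_{j} C(3,j)·1^j·C(11,4-j)·(-1)^(4-j) for j from 0 to 3.
= 330 + (-495) + 165 + (-11) = -11.

-11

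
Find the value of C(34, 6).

1344904

C(34,6) = (34·33·32·31·30·29) / 6! = 968330880 / 720 = 1344904.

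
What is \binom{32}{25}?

3365856

C(32,25) = C(32,7) by symmetry.
C(32,7) = (32·31·30·29·28·27·26) / 7! = 16963914240 / 5040 = 3365856.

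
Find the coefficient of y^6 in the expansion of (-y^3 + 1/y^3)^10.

210

General term: C(10,j)·(-y^3)^j·(1/y^3)^(10-j), with y-exponent 3j − 3(10−j) = 6j − 30.
Set 6j − 30 = 6: j = 6.
C(10,6) = 210; (-1)^6 = 1; 1^4 = 1.
Coefficient = 210 · 1 · 1 = 210.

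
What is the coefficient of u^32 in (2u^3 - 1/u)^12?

General term: C(12,j)·(2u^3)^j·(-1/u)^(12-j), with u-exponent 3j − 1(12−j) = 4j − 12.
Set 4j − 12 = 32: j = 11.
C(12,11) = 12; 2^11 = 2048; (-1)^1 = -1.
Coefficient = 12 · 2048 · (-1) = -24576.

-24576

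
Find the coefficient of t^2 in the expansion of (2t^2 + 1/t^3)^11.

42240

General term: C(11,j)·(2t^2)^j·(1/t^3)^(11-j), with t-exponent 2j − 3(11−j) = 5j − 33.
Set 5j − 33 = 2: j = 7.
C(11,7) = 330; 2^7 = 128; 1^4 = 1.
Coefficient = 330 · 128 · 1 = 42240.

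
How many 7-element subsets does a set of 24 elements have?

346104

C(24,7) = (24·23·22·21·20·19·18) / 7! = 1744364160 / 5040 = 346104.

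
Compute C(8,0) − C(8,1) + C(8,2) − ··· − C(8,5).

-21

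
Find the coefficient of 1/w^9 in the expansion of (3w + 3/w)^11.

General term: C(11,j)·(3w)^j·(3/w)^(11-j), with w-exponent 1j − 1(11−j) = 2j − 11.
Set 2j − 11 = -9: j = 1.
C(11,1) = 11; 3^1 = 3; 3^10 = 59049.
Coefficient = 11 · 3 · 59049 = 1948617.

1948617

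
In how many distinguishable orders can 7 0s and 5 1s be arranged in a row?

792

Choose positions for the 0s: C(12,7) = 792.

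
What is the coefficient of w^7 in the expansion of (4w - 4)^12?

-13287555072

The general term is C(12,j)·(4w)^j·(-4)^(12-j); the w^7 term has j = 7.
C(12,7) = 792.
Coefficient = C(12,7) · 4^7 · (-4)^5 = 792 · 16384 · (-1024) = -13287555072.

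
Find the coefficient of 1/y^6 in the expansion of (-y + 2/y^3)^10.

3360

General term: C(10,j)·(-y)^j·(2/y^3)^(10-j), with y-exponent 1j − 3(10−j) = 4j − 30.
Set 4j − 30 = -6: j = 6.
C(10,6) = 210; (-1)^6 = 1; 2^4 = 16.
Coefficient = 210 · 1 · 16 = 3360.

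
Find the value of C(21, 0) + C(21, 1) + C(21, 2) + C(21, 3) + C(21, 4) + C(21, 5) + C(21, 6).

1 + 21 + 210 + 1330 + 5985 + 20349 + 54264 = 82160.

82160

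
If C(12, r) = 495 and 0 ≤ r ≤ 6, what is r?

4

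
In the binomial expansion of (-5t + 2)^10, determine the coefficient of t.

-25600

The general term is C(10,j)·(-5t)^j·(2)^(10-j); the t^1 term has j = 1.
C(10,1) = 10.
Coefficient = C(10,1) · (-5)^1 · 2^9 = 10 · (-5) · 512 = -25600.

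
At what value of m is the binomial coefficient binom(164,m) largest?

82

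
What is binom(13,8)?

1287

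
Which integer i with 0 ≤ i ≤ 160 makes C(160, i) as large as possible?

C(160,i) is maximized at i = 160/2 = 80.

80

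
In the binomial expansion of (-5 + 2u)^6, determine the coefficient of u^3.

The general term is C(6,j)·(-5)^j·(2u)^(6-j); the u^3 term has j = 3.
C(6,3) = 20.
Coefficient = C(6,3) · (-5)^3 · 2^3 = 20 · (-125) · 8 = -20000.

-20000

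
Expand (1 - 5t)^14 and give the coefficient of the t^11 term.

-17773437500

The general term is C(14,j)·(1)^j·(-5t)^(14-j); the t^11 term has j = 3.
C(14,3) = 364.
Coefficient = C(14,3) · (-5)^11 = 364 · (-48828125) = -17773437500.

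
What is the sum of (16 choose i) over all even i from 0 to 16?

Half of (1+1)^16 + (1−1)^16 gives the even-index sum: 2^15 = 32768.

32768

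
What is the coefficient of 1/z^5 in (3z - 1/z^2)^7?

945

General term: C(7,j)·(3z)^j·(-1/z^2)^(7-j), with z-exponent 1j − 2(7−j) = 3j − 14.
Set 3j − 14 = -5: j = 3.
C(7,3) = 35; 3^3 = 27; (-1)^4 = 1.
Coefficient = 35 · 27 · 1 = 945.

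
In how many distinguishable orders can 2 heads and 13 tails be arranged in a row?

105

Choose positions for the heads: C(15,2) = 105.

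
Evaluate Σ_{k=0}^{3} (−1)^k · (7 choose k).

The partial alternating sum Σ_{k=0}^{3} (−1)^k C(7,k) = (−1)^3 C(6,3) = -20.

-20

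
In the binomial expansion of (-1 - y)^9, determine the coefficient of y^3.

The general term is C(9,j)·(-1)^j·(-y)^(9-j); the y^3 term has j = 6.
C(9,6) = 84.
Coefficient = C(9,6) · (-1)^3 = 84 · (-1) = -84.

-84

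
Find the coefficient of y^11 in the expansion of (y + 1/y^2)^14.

General term: C(14,j)·(y)^j·(1/y^2)^(14-j), with y-exponent 1j − 2(14−j) = 3j − 28.
Set 3j − 28 = 11: j = 13.
C(14,13) = 14; 1^13 = 1; 1^1 = 1.
Coefficient = 14 · 1 · 1 = 14.

14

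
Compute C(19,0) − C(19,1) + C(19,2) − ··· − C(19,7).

-31824

The partial alternating sum Σ_{k=0}^{7} (−1)^k C(19,k) = (−1)^7 C(18,7) = -31824.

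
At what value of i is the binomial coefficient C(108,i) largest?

54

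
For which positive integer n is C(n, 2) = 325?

26

n(n−1)/2 = 325 ⇒ n(n−1) = 650. Since 26·25 = 650, n = 26.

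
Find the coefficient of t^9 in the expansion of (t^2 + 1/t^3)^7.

7

General term: C(7,j)·(t^2)^j·(1/t^3)^(7-j), with t-exponent 2j − 3(7−j) = 5j − 21.
Set 5j − 21 = 9: j = 6.
C(7,6) = 7; 1^6 = 1; 1^1 = 1.
Coefficient = 7 · 1 · 1 = 7.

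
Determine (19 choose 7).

50388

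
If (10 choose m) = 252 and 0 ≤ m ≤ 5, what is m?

5

C(10,m) increases on 0 ≤ m ≤ 5. C(10,4) = 210 and C(10,5) = 252, so m = 5.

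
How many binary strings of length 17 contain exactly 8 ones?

Choose the 8 positions: C(17,8) = 24310.

24310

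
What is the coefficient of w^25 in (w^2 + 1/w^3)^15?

15

General term: C(15,j)·(w^2)^j·(1/w^3)^(15-j), with w-exponent 2j − 3(15−j) = 5j − 45.
Set 5j − 45 = 25: j = 14.
C(15,14) = 15; 1^14 = 1; 1^1 = 1.
Coefficient = 15 · 1 · 1 = 15.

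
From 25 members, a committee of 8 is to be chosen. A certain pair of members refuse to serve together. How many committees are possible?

All 8-subsets: C(25,8) = 1081575. Those containing both fixed elements: C(23,6) = 100947.
1081575 − 100947 = 980628.

980628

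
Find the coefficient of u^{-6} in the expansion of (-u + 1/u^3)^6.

General term: C(6,j)·(-u)^j·(1/u^3)^(6-j), with u-exponent 1j − 3(6−j) = 4j − 18.
Set 4j − 18 = -6: j = 3.
C(6,3) = 20; (-1)^3 = -1; 1^3 = 1.
Coefficient = 20 · (-1) · 1 = -20.

-20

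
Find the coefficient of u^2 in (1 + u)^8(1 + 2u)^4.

Coefficient of u^2 = Σ_{j} C(8,j)·1^j·C(4,2-j)·2^(2-j) for j from 0 to 2.
= 24 + 64 + 28 = 116.

116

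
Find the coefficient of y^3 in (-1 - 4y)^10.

7680

The general term is C(10,j)·(-1)^j·(-4y)^(10-j); the y^3 term has j = 7.
C(10,7) = 120.
Coefficient = C(10,7) · (-1)^7 · (-4)^3 = 120 · (-1) · (-64) = 7680.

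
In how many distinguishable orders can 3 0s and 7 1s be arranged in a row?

Choose positions for the 0s: C(10,3) = 120.

120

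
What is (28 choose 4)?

C(28,4) = (28·27·26·25) / 4! = 491400 / 24 = 20475.

20475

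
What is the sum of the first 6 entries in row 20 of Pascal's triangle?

21700

1 + 20 + 190 + 1140 + 4845 + 15504 = 21700.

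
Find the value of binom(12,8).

C(12,8) = C(12,4) by symmetry.
C(12,4) = (12·11·10·9) / 4! = 11880 / 24 = 495.

495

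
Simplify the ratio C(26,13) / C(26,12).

14/13

C(n,k+1)/C(n,k) = (n−k)/(k+1) = (26−12)/(12+1) = 14/13.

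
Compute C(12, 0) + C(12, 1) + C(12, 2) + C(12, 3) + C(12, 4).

1 + 12 + 66 + 220 + 495 = 794.

794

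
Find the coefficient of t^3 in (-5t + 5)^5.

The general term is C(5,j)·(-5t)^j·(5)^(5-j); the t^3 term has j = 3.
C(5,3) = 10.
Coefficient = C(5,3) · (-5)^3 · 5^2 = 10 · (-125) · 25 = -31250.

-31250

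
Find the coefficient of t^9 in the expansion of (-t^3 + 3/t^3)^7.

General term: C(7,j)·(-t^3)^j·(3/t^3)^(7-j), with t-exponent 3j − 3(7−j) = 6j − 21.
Set 6j − 21 = 9: j = 5.
C(7,5) = 21; (-1)^5 = -1; 3^2 = 9.
Coefficient = 21 · (-1) · 9 = -189.

-189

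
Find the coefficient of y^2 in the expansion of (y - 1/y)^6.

15

General term: C(6,j)·(y)^j·(-1/y)^(6-j), with y-exponent 1j − 1(6−j) = 2j − 6.
Set 2j − 6 = 2: j = 4.
C(6,4) = 15; 1^4 = 1; (-1)^2 = 1.
Coefficient = 15 · 1 · 1 = 15.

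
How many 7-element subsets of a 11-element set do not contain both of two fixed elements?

All 7-subsets: C(11,7) = 330. Those containing both fixed elements: C(9,5) = 126.
330 − 126 = 204.

204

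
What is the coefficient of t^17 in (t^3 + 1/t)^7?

7

General term: C(7,j)·(t^3)^j·(1/t)^(7-j), with t-exponent 3j − 1(7−j) = 4j − 7.
Set 4j − 7 = 17: j = 6.
C(7,6) = 7; 1^6 = 1; 1^1 = 1.
Coefficient = 7 · 1 · 1 = 7.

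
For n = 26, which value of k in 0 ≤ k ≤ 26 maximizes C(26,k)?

C(26,k) is maximized at k = 26/2 = 13.

13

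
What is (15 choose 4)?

1365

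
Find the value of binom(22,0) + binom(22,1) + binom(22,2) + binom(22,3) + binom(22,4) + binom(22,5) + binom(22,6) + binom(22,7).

1 + 22 + 231 + 1540 + 7315 + 26334 + 74613 + 170544 = 280600.

280600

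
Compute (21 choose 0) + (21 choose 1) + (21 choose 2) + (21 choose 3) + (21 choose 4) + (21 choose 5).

27896

1 + 21 + 210 + 1330 + 5985 + 20349 = 27896.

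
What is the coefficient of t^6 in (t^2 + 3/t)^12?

673596

General term: C(12,j)·(t^2)^j·(3/t)^(12-j), with t-exponent 2j − 1(12−j) = 3j − 12.
Set 3j − 12 = 6: j = 6.
C(12,6) = 924; 1^6 = 1; 3^6 = 729.
Coefficient = 924 · 1 · 729 = 673596.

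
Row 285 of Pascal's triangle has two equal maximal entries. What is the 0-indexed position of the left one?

142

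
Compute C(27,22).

C(27,22) = C(27,5) by symmetry.
C(27,5) = (27·26·25·24·23) / 5! = 9687600 / 120 = 80730.

80730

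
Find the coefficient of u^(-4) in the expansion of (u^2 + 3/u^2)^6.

1215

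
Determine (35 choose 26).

70607460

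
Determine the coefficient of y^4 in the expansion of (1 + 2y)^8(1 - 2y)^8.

Coefficient of y^4 = Σ_{j} C(8,j)·2^j·C(8,4-j)·(-2)^(4-j) for j from 0 to 4.
= 1120 + (-7168) + 12544 + (-7168) + 1120 = 448.

448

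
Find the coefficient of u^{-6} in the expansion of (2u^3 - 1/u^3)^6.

60

General term: C(6,j)·(2u^3)^j·(-1/u^3)^(6-j), with u-exponent 3j − 3(6−j) = 6j − 18.
Set 6j − 18 = -6: j = 2.
C(6,2) = 15; 2^2 = 4; (-1)^4 = 1.
Coefficient = 15 · 4 · 1 = 60.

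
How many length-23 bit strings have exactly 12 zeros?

1352078

Choose the 12 positions: C(23,12) = 1352078.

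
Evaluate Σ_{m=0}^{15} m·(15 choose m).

Since m·C(15,m) = 15·C(14,m−1), the sum is 15·2^14 = 15·16384 = 245760.

245760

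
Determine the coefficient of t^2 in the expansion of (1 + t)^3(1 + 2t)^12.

339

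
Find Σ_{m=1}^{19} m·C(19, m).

Since m·C(19,m) = 19·C(18,m−1), the sum is 19·2^18 = 19·262144 = 4980736.

4980736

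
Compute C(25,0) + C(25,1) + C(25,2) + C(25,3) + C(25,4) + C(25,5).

1 + 25 + 300 + 2300 + 12650 + 53130 = 68406.

68406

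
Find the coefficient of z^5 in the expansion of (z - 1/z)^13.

General term: C(13,j)·(z)^j·(-1/z)^(13-j), with z-exponent 1j − 1(13−j) = 2j − 13.
Set 2j − 13 = 5: j = 9.
C(13,9) = 715; 1^9 = 1; (-1)^4 = 1.
Coefficient = 715 · 1 · 1 = 715.

715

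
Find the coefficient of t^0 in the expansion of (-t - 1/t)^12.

924

General term: C(12,j)·(-t)^j·(-1/t)^(12-j), with t-exponent 1j − 1(12−j) = 2j − 12.
Set 2j − 12 = 0: j = 6.
C(12,6) = 924; (-1)^6 = 1; (-1)^6 = 1.
Coefficient = 924 · 1 · 1 = 924.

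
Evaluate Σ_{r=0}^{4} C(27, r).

20854

1 + 27 + 351 + 2925 + 17550 = 20854.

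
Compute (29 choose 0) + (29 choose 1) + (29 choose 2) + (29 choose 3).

4090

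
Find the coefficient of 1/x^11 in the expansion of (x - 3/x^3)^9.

-30618

General term: C(9,j)·(x)^j·(-3/x^3)^(9-j), with x-exponent 1j − 3(9−j) = 4j − 27.
Set 4j − 27 = -11: j = 4.
C(9,4) = 126; 1^4 = 1; (-3)^5 = -243.
Coefficient = 126 · 1 · (-243) = -30618.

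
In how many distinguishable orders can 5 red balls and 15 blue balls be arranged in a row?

Choose positions for the red balls: C(20,5) = 15504.

15504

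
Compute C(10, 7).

C(10,7) = C(10,3) by symmetry.
C(10,3) = (10·9·8) / 3! = 720 / 6 = 120.

120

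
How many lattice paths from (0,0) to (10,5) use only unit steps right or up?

3003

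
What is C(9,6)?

84

C(9,6) = C(9,3) by symmetry.
C(9,3) = (9·8·7) / 3! = 504 / 6 = 84.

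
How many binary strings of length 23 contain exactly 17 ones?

100947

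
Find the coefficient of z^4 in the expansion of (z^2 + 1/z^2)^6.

15

General term: C(6,j)·(z^2)^j·(1/z^2)^(6-j), with z-exponent 2j − 2(6−j) = 4j − 12.
Set 4j − 12 = 4: j = 4.
C(6,4) = 15; 1^4 = 1; 1^2 = 1.
Coefficient = 15 · 1 · 1 = 15.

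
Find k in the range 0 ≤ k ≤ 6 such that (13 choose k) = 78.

C(13,k) increases on 0 ≤ k ≤ 6. C(13,1) = 13 and C(13,2) = 78, so k = 2.

2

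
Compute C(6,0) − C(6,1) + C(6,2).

10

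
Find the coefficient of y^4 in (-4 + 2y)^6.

The general term is C(6,j)·(-4)^j·(2y)^(6-j); the y^4 term has j = 2.
C(6,2) = 15.
Coefficient = C(6,2) · (-4)^2 · 2^4 = 15 · 16 · 16 = 3840.

3840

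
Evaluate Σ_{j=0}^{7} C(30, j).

2804012

1 + 30 + 435 + 4060 + 27405 + 142506 + 593775 + 2035800 = 2804012.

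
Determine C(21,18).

1330

C(21,18) = C(21,3) by symmetry.
C(21,3) = (21·20·19) / 3! = 7980 / 6 = 1330.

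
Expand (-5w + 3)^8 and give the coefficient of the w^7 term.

-1875000

The general term is C(8,j)·(-5w)^j·(3)^(8-j); the w^7 term has j = 7.
C(8,7) = 8.
Coefficient = C(8,7) · (-5)^7 · 3^1 = 8 · (-78125) · 3 = -1875000.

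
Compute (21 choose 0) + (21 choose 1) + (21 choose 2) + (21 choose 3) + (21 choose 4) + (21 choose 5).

27896

1 + 21 + 210 + 1330 + 5985 + 20349 = 27896.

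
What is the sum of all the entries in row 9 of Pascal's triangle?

512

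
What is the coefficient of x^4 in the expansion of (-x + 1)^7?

35

The general term is C(7,j)·(-x)^j·(1)^(7-j); the x^4 term has j = 4.
C(7,4) = 35.
Coefficient = C(7,4) = 35.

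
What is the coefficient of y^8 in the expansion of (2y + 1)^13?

329472

The general term is C(13,j)·(2y)^j·(1)^(13-j); the y^8 term has j = 8.
C(13,8) = 1287.
Coefficient = C(13,8) · 2^8 = 1287 · 256 = 329472.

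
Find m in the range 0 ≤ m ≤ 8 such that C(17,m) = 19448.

C(17,m) increases on 0 ≤ m ≤ 8. C(17,6) = 12376 and C(17,7) = 19448, so m = 7.

7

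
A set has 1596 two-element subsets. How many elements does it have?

n(n−1)/2 = 1596 ⇒ n(n−1) = 3192. Since 57·56 = 3192, n = 57.

57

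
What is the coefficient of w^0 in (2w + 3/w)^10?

1959552

General term: C(10,j)·(2w)^j·(3/w)^(10-j), with w-exponent 1j − 1(10−j) = 2j − 10.
Set 2j − 10 = 0: j = 5.
C(10,5) = 252; 2^5 = 32; 3^5 = 243.
Coefficient = 252 · 32 · 243 = 1959552.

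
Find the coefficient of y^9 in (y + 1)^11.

The general term is C(11,j)·(y)^j·(1)^(11-j); the y^9 term has j = 9.
C(11,9) = 55.
Coefficient = C(11,9) = 55.

55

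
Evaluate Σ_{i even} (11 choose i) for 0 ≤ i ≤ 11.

Half of (1+1)^11 + (1−1)^11 gives the even-index sum: 2^10 = 1024.

1024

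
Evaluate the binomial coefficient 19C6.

27132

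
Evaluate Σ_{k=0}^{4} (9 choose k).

1 + 9 + 36 + 84 + 126 = 256.

256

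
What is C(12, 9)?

C(12,9) = C(12,3) by symmetry.
C(12,3) = (12·11·10) / 3! = 1320 / 6 = 220.

220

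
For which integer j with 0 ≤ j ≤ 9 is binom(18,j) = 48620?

9

C(18,j) increases on 0 ≤ j ≤ 9. C(18,8) = 43758 and C(18,9) = 48620, so j = 9.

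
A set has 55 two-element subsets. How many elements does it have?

n(n−1)/2 = 55 ⇒ n(n−1) = 110. Since 11·10 = 110, n = 11.

11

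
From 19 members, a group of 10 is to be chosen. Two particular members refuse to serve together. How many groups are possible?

68068

All 10-subsets: C(19,10) = 92378. Those containing both fixed elements: C(17,8) = 24310.
92378 − 24310 = 68068.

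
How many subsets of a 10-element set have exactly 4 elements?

Choose the 4 positions: C(10,4) = 210.

210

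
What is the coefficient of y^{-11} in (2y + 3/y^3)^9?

General term: C(9,j)·(2y)^j·(3/y^3)^(9-j), with y-exponent 1j − 3(9−j) = 4j − 27.
Set 4j − 27 = -11: j = 4.
C(9,4) = 126; 2^4 = 16; 3^5 = 243.
Coefficient = 126 · 16 · 243 = 489888.

489888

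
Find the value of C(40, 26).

C(40,26) = C(40,14) by symmetry.
C(40,14) = (40·39·38·37·36·35·34·33·32·31·30·29·28·27) / 14! = 2023140487449489408000 / 87178291200 = 23206929840.

23206929840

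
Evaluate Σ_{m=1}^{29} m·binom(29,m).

7784628224

Since m·C(29,m) = 29·C(28,m−1), the sum is 29·2^28 = 29·268435456 = 7784628224.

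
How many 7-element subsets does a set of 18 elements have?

31824

C(18,7) = (18·17·16·15·14·13·12) / 7! = 160392960 / 5040 = 31824.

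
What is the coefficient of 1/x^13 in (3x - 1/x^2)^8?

-24

General term: C(8,j)·(3x)^j·(-1/x^2)^(8-j), with x-exponent 1j − 2(8−j) = 3j − 16.
Set 3j − 16 = -13: j = 1.
C(8,1) = 8; 3^1 = 3; (-1)^7 = -1.
Coefficient = 8 · 3 · (-1) = -24.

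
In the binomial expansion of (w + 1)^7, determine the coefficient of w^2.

21

The general term is C(7,j)·(w)^j·(1)^(7-j); the w^2 term has j = 2.
C(7,2) = 21.
Coefficient = C(7,2) = 21.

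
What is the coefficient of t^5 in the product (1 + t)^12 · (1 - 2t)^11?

-242

Coefficient of t^5 = Σ_{j} C(12,j)·1^j·C(11,5-j)·(-2)^(5-j) for j from 0 to 5.
= (-14784) + 63360 + (-87120) + 48400 + (-10890) + 792 = -242.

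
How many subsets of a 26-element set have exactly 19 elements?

Choose the 19 positions: C(26,19) = 657800.

657800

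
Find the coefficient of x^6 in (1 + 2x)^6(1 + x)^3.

1520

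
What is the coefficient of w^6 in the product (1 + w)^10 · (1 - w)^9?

Coefficient of w^6 = Σ_{j} C(10,j)·1^j·C(9,6-j)·(-1)^(6-j) for j from 0 to 6.
= 84 + (-1260) + 5670 + (-10080) + 7560 + (-2268) + 210 = -84.

-84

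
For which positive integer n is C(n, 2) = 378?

28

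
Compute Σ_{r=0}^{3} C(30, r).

1 + 30 + 435 + 4060 = 4526.

4526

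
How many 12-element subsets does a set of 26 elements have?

C(26,12) = (26·25·24·23·22·21·20·19·18·17·16·15) / 12! = 4626053752320000 / 479001600 = 9657700.

9657700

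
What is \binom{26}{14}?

9657700

C(26,14) = C(26,12) by symmetry.
C(26,12) = (26·25·24·23·22·21·20·19·18·17·16·15) / 12! = 4626053752320000 / 479001600 = 9657700.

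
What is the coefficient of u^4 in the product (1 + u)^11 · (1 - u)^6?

Coefficient of u^4 = Σ_{j} C(11,j)·1^j·C(6,4-j)·(-1)^(4-j) for j from 0 to 4.
= 15 + (-220) + 825 + (-990) + 330 = -40.

-40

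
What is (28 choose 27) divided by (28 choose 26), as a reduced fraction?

C(n,k+1)/C(n,k) = (n−k)/(k+1) = (28−26)/(26+1) = 2/27.

2/27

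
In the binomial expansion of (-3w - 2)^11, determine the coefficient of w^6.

-10777536

The general term is C(11,j)·(-3w)^j·(-2)^(11-j); the w^6 term has j = 6.
C(11,6) = 462.
Coefficient = C(11,6) · (-3)^6 · (-2)^5 = 462 · 729 · (-32) = -10777536.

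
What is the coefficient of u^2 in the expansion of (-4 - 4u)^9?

-9437184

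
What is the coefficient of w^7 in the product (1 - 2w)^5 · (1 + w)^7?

99

Coefficient of w^7 = Σ_{j} C(5,j)·(-2)^j·C(7,7-j)·1^(7-j) for j from 0 to 5.
= 1 + (-70) + 840 + (-2800) + 2800 + (-672) = 99.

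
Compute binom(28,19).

6906900

C(28,19) = C(28,9) by symmetry.
C(28,9) = (28·27·26·25·24·23·22·21·20) / 9! = 2506375872000 / 362880 = 6906900.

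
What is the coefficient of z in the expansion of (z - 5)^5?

3125

The general term is C(5,j)·(z)^j·(-5)^(5-j); the z^1 term has j = 1.
C(5,1) = 5.
Coefficient = C(5,1) · (-5)^4 = 5 · 625 = 3125.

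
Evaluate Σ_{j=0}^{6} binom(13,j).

1 + 13 + 78 + 286 + 715 + 1287 + 1716 = 4096.

4096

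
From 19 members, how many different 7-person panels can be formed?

50388

This is C(19,7) = 50388.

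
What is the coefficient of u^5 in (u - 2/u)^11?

General term: C(11,j)·(u)^j·(-2/u)^(11-j), with u-exponent 1j − 1(11−j) = 2j − 11.
Set 2j − 11 = 5: j = 8.
C(11,8) = 165; 1^8 = 1; (-2)^3 = -8.
Coefficient = 165 · 1 · (-8) = -1320.

-1320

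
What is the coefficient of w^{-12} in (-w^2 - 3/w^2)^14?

59108049

General term: C(14,j)·(-w^2)^j·(-3/w^2)^(14-j), with w-exponent 2j − 2(14−j) = 4j − 28.
Set 4j − 28 = -12: j = 4.
C(14,4) = 1001; (-1)^4 = 1; (-3)^10 = 59049.
Coefficient = 1001 · 1 · 59049 = 59108049.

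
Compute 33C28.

C(33,28) = C(33,5) by symmetry.
C(33,5) = (33·32·31·30·29) / 5! = 28480320 / 120 = 237336.

237336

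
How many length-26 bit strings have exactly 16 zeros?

5311735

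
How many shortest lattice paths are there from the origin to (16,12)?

Each path is a sequence of 28 steps with 16 rights: C(28,16) = 30421755.

30421755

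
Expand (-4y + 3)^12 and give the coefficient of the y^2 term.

The general term is C(12,j)·(-4y)^j·(3)^(12-j); the y^2 term has j = 2.
C(12,2) = 66.
Coefficient = C(12,2) · (-4)^2 · 3^10 = 66 · 16 · 59049 = 62355744.

62355744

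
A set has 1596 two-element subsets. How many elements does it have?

n(n−1)/2 = 1596 ⇒ n(n−1) = 3192. Since 57·56 = 3192, n = 57.

57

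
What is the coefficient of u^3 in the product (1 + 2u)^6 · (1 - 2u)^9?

Coefficient of u^3 = Σ_{j} C(6,j)·2^j·C(9,3-j)·(-2)^(3-j) for j from 0 to 3.
= (-672) + 1728 + (-1080) + 160 = 136.

136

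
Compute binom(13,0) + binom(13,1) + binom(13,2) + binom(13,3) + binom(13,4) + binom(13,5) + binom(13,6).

4096

1 + 13 + 78 + 286 + 715 + 1287 + 1716 = 4096.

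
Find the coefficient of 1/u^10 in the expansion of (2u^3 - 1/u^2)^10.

180

General term: C(10,j)·(2u^3)^j·(-1/u^2)^(10-j), with u-exponent 3j − 2(10−j) = 5j − 20.
Set 5j − 20 = -10: j = 2.
C(10,2) = 45; 2^2 = 4; (-1)^8 = 1.
Coefficient = 45 · 4 · 1 = 180.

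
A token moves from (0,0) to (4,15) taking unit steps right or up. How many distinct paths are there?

3876

Each path is a sequence of 19 steps with 4 rights: C(19,4) = 3876.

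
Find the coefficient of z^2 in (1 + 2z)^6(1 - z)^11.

Coefficient of z^2 = Σ_{j} C(6,j)·2^j·C(11,2-j)·(-1)^(2-j) for j from 0 to 2.
= 55 + (-132) + 60 = -17.

-17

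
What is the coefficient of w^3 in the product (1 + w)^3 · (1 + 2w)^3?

Coefficient of w^3 = Σ_{j} C(3,j)·1^j·C(3,3-j)·2^(3-j) for j from 0 to 3.
= 8 + 36 + 18 + 1 = 63.

63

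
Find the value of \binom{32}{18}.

471435600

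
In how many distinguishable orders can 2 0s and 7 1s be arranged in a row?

36

Choose positions for the 0s: C(9,2) = 36.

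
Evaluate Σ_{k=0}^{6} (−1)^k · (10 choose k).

The partial alternating sum Σ_{k=0}^{6} (−1)^k C(10,k) = (−1)^6 C(9,6) = 84.

84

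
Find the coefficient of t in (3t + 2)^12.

The general term is C(12,j)·(3t)^j·(2)^(12-j); the t^1 term has j = 1.
C(12,1) = 12.
Coefficient = C(12,1) · 3^1 · 2^11 = 12 · 3 · 2048 = 73728.

73728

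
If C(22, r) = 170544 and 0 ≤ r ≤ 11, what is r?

C(22,r) increases on 0 ≤ r ≤ 11. C(22,6) = 74613 and C(22,7) = 170544, so r = 7.

7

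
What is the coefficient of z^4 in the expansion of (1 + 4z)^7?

8960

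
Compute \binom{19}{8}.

75582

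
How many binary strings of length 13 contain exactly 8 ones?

Choose the 8 positions: C(13,8) = 1287.

1287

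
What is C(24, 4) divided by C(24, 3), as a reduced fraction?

C(n,k+1)/C(n,k) = (n−k)/(k+1) = (24−3)/(3+1) = 21/4.

21/4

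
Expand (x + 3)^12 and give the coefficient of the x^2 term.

The general term is C(12,j)·(x)^j·(3)^(12-j); the x^2 term has j = 2.
C(12,2) = 66.
Coefficient = C(12,2) · 3^10 = 66 · 59049 = 3897234.

3897234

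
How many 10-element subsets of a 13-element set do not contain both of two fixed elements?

All 10-subsets: C(13,10) = 286. Those containing both fixed elements: C(11,8) = 165.
286 − 165 = 121.

121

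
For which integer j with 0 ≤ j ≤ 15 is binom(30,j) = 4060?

C(30,j) increases on 0 ≤ j ≤ 15. C(30,2) = 435 and C(30,3) = 4060, so j = 3.

3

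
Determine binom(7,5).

21

C(7,5) = C(7,2) by symmetry.
C(7,2) = (7·6) / 2! = 42 / 2 = 21.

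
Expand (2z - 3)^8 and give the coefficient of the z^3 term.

-108864

The general term is C(8,j)·(2z)^j·(-3)^(8-j); the z^3 term has j = 3.
C(8,3) = 56.
Coefficient = C(8,3) · 2^3 · (-3)^5 = 56 · 8 · (-243) = -108864.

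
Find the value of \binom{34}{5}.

278256

C(34,5) = (34·33·32·31·30) / 5! = 33390720 / 120 = 278256.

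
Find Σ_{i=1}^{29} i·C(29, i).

Differentiating (1+x)^29 and setting x=1: Σ i·C(29,i) = 29·2^28 = 7784628224.

7784628224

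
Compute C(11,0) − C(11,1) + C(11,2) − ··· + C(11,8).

45

The partial alternating sum Σ_{k=0}^{8} (−1)^k C(11,k) = (−1)^8 C(10,8) = 45.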